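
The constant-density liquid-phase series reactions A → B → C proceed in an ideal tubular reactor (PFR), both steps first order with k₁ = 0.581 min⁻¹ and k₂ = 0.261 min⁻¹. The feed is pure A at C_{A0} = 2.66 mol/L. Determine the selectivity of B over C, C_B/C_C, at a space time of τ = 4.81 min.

Solving the coupled first-order balances gives C_B(τ) = [k₁/(k₂−k₁)]·C_{A0}·(e^(−k₁τ) − e^(−k₂τ)).
e^(−k₁τ) = e^(−0.581×4.81) = e^(−2.795) = 0.06114; e^(−k₂τ) = e^(−1.255) = 0.2850.
C_B = 0.581×2.66/(0.261−0.581) × (0.06114−0.2850) = (-4.830)×(-0.2238) = 1.081 mol/L.
C_A = C_{A0}e^(−k₁τ) = 0.1626 mol/L, so C_C = C_{A0}−C_A−C_B = 1.416 mol/L; C_B/C_C = 0.763.

0.763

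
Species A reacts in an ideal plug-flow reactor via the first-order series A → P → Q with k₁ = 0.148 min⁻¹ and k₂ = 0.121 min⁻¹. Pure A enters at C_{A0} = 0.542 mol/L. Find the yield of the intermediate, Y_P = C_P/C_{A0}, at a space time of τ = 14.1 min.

Solving the coupled first-order balances gives C_P(τ) = [k₁/(k₂−k₁)]·C_{A0}·(e^(−k₁τ) − e^(−k₂τ)).
e^(−k₁τ) = e^(−0.148×14.1) = e^(−2.087) = 0.1241; e^(−k₂τ) = e^(−1.706) = 0.1816.
C_P = 0.148×0.542/(0.121−0.148) × (0.1241−0.1816) = (-2.971)×(-0.05749) = 0.1708 mol/L.
Y_P = C_P/C_{A0} = 0.1708/0.542 = 0.315.

0.315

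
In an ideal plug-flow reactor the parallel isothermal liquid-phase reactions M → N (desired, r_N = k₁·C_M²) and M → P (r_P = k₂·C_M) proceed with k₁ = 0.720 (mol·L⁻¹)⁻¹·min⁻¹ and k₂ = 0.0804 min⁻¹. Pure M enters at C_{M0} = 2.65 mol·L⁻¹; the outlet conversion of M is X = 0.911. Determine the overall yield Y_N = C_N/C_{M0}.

C_M = C_{M0}(1−X) = 0.2358 mol·L⁻¹.
Along a PFR/batch, dC_P/dC_M = −r_P/(r_N+r_P) = −k₂/(k₂+k₁·C_M).
Integrating from C_{M0} to C_M: C_P = (0.0804/0.720)·ln[(0.0804+0.720·2.65)/(0.0804+0.720·0.236)] = 0.1117·ln(1.988/0.2502) = 0.2315 mol·L⁻¹.
Then C_N = (C_{M0}−C_M) − C_P = 2.414 − 0.2315 = 2.183 mol·L⁻¹.
Y_N = C_N/C_{M0} = 2.183/2.65 = 0.824.

0.824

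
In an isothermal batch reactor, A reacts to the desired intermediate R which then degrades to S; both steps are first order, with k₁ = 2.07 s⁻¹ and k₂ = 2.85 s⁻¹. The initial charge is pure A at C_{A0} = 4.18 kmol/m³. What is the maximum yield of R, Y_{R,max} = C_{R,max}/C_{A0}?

For a first-order series the maximum intermediate yield is C_{R,max}/C_{A0} = (k₁/k₂)^[k₂/(k₂−k₁)].
= (2.07/2.85)^(2.85/(2.85−2.07)) = (0.7263)^(3.654) = 0.3109.

0.311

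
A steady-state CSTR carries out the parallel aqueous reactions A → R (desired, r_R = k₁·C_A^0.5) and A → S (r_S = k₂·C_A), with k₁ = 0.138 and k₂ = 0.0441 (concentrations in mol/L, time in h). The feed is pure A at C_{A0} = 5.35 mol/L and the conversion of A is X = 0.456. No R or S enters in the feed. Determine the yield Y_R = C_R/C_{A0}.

Exit C_A = C_{A0}(1−X) = 5.35×0.544 = 2.910 mol/L.
In a CSTR the entire volume is at exit conditions, so r_R = 0.138×2.910^0.5 = 0.2354 and r_S = 0.0441×2.910 = 0.1283.
Fraction of consumed A going to R: r_R/(r_R+r_S) = 0.6472.
C_R = 0.6472·C_{A0}·X = 0.6472×5.35×0.456 = 1.58 mol/L; Y_R = C_R/C_{A0} = 0.295.

0.295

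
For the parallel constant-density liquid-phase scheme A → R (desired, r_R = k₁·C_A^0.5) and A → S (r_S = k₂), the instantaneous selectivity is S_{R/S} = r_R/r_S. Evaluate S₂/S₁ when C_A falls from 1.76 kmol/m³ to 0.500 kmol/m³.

S_{R/S} = (k₁/k₂)·C_A^0.5, so S₂/S₁ = (C_{A,2}/C_{A,1})^0.5.
= (0.500/1.76)^0.5 = (0.2841)^0.5 = 0.533.

0.533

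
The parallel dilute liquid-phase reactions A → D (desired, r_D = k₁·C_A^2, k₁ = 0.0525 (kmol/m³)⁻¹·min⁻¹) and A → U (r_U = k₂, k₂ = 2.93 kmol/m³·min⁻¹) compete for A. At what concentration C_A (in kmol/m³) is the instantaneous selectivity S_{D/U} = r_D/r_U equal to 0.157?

2.96 kmol/m³

S_{D/U} = (k₁/k₂)·C_A^2 ⇒ C_A = (S·k₂/k₁)^(0.5).
= (0.157×2.93/0.0525)^(0.5) = (8.762)^(0.5) = 2.96 kmol/m³.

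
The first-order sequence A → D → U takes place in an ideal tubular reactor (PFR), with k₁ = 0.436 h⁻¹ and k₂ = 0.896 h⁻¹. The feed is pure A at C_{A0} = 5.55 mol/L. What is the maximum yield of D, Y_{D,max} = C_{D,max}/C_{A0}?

For a first-order series the maximum intermediate yield is C_{D,max}/C_{A0} = (k₁/k₂)^[k₂/(k₂−k₁)].
= (0.436/0.896)^(0.896/(0.896−0.436)) = (0.4866)^(1.948) = 0.2459.

0.246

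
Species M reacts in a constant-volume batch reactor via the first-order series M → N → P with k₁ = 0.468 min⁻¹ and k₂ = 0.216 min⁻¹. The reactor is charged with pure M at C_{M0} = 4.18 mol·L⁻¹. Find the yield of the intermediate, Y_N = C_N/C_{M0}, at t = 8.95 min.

0.241

The intermediate concentration in a first-order A→B→C sequence is C_N = k₁C_{M0}(e^(−k₁t) − e^(−k₂t))/(k₂−k₁).
e^(−k₁t) = e^(−0.468×8.95) = e^(−4.189) = 0.01517; e^(−k₂t) = e^(−1.933) = 0.1447.
C_N = 0.468×4.18/(0.216−0.468) × (0.01517−0.1447) = (-7.763)×(-0.1295) = 1.005 mol·L⁻¹.
Y_N = C_N/C_{M0} = 1.005/4.18 = 0.241.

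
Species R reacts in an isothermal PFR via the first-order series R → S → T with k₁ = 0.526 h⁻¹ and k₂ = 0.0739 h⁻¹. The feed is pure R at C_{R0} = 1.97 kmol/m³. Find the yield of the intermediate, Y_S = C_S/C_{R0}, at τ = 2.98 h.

0.691

The intermediate concentration in a first-order A→B→C sequence is C_S = k₁C_{R0}(e^(−k₁τ) − e^(−k₂τ))/(k₂−k₁).
e^(−k₁τ) = e^(−0.526×2.98) = e^(−1.567) = 0.2086; e^(−k₂τ) = e^(−0.2202) = 0.8023.
C_S = 0.526×1.97/(0.0739−0.526) × (0.2086−0.8023) = (-2.292)×(-0.5938) = 1.361 kmol/m³.
Y_S = C_S/C_{R0} = 1.361/1.97 = 0.691.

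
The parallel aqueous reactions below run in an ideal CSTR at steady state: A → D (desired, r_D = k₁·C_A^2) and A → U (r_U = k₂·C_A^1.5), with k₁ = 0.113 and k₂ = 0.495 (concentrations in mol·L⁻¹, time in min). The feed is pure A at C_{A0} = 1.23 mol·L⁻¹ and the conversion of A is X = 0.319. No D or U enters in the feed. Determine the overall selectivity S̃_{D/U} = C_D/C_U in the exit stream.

0.209

Exit C_A = C_{A0}(1−X) = 1.23×0.681 = 0.8376 mol·L⁻¹.
A CSTR operates uniformly at the exit composition, giving r_D = 0.07928 and r_U = 0.3795 (each k·C_A^n at C_A = 0.8376).
Overall selectivity = C_D/C_U = r_Dτ/(r_Uτ) = r_D/r_U = 0.209.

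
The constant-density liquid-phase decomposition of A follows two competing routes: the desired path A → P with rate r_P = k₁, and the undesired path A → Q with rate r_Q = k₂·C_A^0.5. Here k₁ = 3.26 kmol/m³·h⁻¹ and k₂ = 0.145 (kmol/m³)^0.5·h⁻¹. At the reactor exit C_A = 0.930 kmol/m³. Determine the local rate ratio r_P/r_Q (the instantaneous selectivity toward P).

S_{P/Q} = r_P/r_Q = (k₁)/(k₂·C_A^0.5) = (k₁/k₂)·C_A^-0.5.
= (3.26) / (0.145×0.9300^0.5) = 3.260/0.1398 = 23.3.
The undesired path is higher order in A, so low C_A (CSTR or dilute feed) favours P.

23.3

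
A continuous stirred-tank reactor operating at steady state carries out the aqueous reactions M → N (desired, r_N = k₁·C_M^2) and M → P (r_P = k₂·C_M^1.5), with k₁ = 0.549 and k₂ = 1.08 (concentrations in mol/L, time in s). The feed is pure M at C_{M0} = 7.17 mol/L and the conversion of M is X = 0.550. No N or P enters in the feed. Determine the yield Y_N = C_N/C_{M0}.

Exit C_M = C_{M0}(1−X) = 7.17×0.450 = 3.226 mol/L.
Rates in a CSTR are evaluated at the outlet concentration: r_N = 0.549×3.226^2 = 5.715, r_P = 1.08×3.226^1.5 = 6.259.
Fraction of consumed M going to N: r_N/(r_N+r_P) = 0.4773.
C_N = 0.4773·C_{M0}·X = 0.4773×7.17×0.550 = 1.88 mol/L; Y_N = C_N/C_{M0} = 0.263.

0.263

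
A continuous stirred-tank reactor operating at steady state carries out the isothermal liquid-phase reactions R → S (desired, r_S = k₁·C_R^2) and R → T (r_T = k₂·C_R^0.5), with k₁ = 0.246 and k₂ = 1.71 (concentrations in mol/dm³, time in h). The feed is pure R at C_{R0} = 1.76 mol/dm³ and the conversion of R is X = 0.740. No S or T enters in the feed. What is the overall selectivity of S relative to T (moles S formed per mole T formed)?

0.0445

Exit C_R = C_{R0}(1−X) = 1.76×0.260 = 0.4576 mol/dm³.
Rates in a CSTR are evaluated at the outlet concentration: r_S = 0.246×0.4576^2 = 0.05151, r_T = 1.71×0.4576^0.5 = 1.157.
Overall selectivity = C_S/C_T = r_Sτ/(r_Tτ) = r_S/r_T = 0.0445.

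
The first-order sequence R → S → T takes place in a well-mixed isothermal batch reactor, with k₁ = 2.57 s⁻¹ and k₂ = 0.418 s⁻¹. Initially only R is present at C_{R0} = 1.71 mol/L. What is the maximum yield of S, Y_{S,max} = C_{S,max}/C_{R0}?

0.703

For a first-order series the maximum intermediate yield is C_{S,max}/C_{R0} = (k₁/k₂)^[k₂/(k₂−k₁)].
= (2.57/0.418)^(0.418/(0.418−2.57)) = (6.148)^(-0.1942) = 0.7027.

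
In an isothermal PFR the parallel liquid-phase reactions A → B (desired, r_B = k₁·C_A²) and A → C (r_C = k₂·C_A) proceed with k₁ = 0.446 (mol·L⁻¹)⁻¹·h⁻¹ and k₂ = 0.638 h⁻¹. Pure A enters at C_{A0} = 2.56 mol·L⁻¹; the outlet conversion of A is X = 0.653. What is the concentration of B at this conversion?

C_A = C_{A0}(1−X) = 0.8883 mol·L⁻¹.
Along a PFR/batch, dC_C/dC_A = −r_C/(r_B+r_C) = −k₂/(k₂+k₁·C_A).
Integrating from C_{A0} to C_A: C_C = (0.638/0.446)·ln[(0.638+0.446·2.56)/(0.638+0.446·0.888)] = 1.430·ln(1.780/1.034) = 0.7766 mol·L⁻¹.
Then C_B = (C_{A0}−C_A) − C_C = 1.672 − 0.7766 = 0.8951 mol·L⁻¹.

0.895 mol·L⁻¹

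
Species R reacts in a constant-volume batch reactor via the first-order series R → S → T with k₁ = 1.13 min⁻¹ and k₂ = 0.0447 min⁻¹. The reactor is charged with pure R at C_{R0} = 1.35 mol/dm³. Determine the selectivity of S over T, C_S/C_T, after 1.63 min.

For first-order series with pure R initially, C_S(t) = k₁C_{R0}/(k₂−k₁)·(e^(−k₁t) − e^(−k₂t)).
e^(−k₁t) = e^(−1.13×1.63) = e^(−1.842) = 0.1585; e^(−k₂t) = e^(−0.07286) = 0.9297.
C_S = 1.13×1.35/(0.0447−1.13) × (0.1585−0.9297) = (-1.406)×(-0.7712) = 1.084 mol/dm³.
C_R = C_{R0}e^(−k₁t) = 0.2140 mol/dm³, so C_T = C_{R0}−C_R−C_S = 0.05198 mol/dm³; C_S/C_T = 20.9.

20.9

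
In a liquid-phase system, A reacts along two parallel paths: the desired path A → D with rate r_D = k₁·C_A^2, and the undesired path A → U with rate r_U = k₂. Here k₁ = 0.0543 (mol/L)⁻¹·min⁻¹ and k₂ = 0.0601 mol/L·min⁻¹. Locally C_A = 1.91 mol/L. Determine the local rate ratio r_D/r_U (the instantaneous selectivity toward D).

3.30

S_{D/U} = r_D/r_U = (k₁·C_A^2)/(k₂) = (k₁/k₂)·C_A^2.
= (0.0543×1.910^2) / (0.0601) = 0.1981/0.06010 = 3.30.
Since the desired path is higher order in A, keeping C_A high (PFR or concentrated feed) favours D.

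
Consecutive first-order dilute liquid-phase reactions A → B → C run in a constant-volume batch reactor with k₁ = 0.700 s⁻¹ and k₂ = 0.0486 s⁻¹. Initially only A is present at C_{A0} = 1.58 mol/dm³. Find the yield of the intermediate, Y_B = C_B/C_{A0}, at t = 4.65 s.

The intermediate concentration in a first-order A→B→C sequence is C_B = k₁C_{A0}(e^(−k₁t) − e^(−k₂t))/(k₂−k₁).
e^(−k₁t) = e^(−0.700×4.65) = e^(−3.255) = 0.03858; e^(−k₂t) = e^(−0.2260) = 0.7977.
C_B = 0.700×1.58/(0.0486−0.700) × (0.03858−0.7977) = (-1.698)×(-0.7591) = 1.289 mol/dm³.
Y_B = C_B/C_{A0} = 1.289/1.58 = 0.816.

0.816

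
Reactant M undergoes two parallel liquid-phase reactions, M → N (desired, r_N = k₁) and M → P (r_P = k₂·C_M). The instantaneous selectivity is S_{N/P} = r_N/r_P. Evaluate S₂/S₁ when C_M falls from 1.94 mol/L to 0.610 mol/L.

S_{N/P} = (k₁/k₂)·C_M⁻¹, so S₂/S₁ = (C_{M,2}/C_{M,1})⁻¹.
= 1.94/0.610 = 3.18.

3.18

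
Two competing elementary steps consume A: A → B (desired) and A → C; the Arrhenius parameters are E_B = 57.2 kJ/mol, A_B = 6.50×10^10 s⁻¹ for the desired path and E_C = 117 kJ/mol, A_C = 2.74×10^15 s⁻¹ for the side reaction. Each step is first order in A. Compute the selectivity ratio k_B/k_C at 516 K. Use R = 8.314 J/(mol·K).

Since both paths have the same order in A, the concentration cancels and S_{B/C} = k_B/k_C = (A_B/A_C)·exp[(E_C−E_B)/(RT)].
(E_C−E_B)/(RT) = (117−57.2)×10³/(8.314×516) = 59800/4290 = 13.94.
k_B/k_C = (6.50×10^10/2.74×10^15)·exp(13.94) = 2.372×10^-5 × 1.132×10^6 = 26.8.
Since E_B < E_C, lowering the temperature improves selectivity toward B.

26.8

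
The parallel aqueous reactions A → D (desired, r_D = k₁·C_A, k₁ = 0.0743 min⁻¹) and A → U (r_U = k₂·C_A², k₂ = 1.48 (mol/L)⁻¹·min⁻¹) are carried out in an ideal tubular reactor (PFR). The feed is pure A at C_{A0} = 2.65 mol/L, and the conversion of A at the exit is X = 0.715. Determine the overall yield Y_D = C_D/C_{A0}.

C_A = C_{A0}(1−X) = 0.7553 mol/L.
Along a PFR/batch, dC_D/dC_A = −r_D/(r_D+r_U) = −k₁/(k₁+k₂·C_A).
Integrating from C_{A0} to C_A: C_D = (0.0743/1.48)·ln[(0.0743+1.48·2.65)/(0.0743+1.48·0.755)] = 0.05020·ln(3.996/1.192) = 0.06073 mol/L.
Y_D = C_D/C_{A0} = 0.06073/2.65 = 0.0229.

0.0229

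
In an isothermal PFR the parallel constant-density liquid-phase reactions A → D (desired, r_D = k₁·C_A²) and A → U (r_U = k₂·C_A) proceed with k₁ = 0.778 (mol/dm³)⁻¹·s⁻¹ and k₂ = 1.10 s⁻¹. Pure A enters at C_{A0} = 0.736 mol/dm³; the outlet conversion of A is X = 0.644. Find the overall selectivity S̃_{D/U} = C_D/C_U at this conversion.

0.346

C_A = C_{A0}(1−X) = 0.2620 mol/dm³.
Along a PFR/batch, dC_U/dC_A = −r_U/(r_D+r_U) = −k₂/(k₂+k₁·C_A).
Integrating from C_{A0} to C_A: C_U = (1.10/0.778)·ln[(1.10+0.778·0.736)/(1.10+0.778·0.262)] = 1.414·ln(1.673/1.304) = 0.3521 mol/dm³.
Then C_D = (C_{A0}−C_A) − C_U = 0.4740 − 0.3521 = 0.1218 mol/dm³.
S̃_{D/U} = C_D/C_U = 0.1218/0.3521 = 0.346.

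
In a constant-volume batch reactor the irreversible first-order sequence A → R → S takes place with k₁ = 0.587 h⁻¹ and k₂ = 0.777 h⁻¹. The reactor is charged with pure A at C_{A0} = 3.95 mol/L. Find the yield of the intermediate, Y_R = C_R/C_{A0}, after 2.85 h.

0.242

For first-order series with pure A initially, C_R(t) = k₁C_{A0}/(k₂−k₁)·(e^(−k₁t) − e^(−k₂t)).
e^(−k₁t) = e^(−0.587×2.85) = e^(−1.673) = 0.1877; e^(−k₂t) = e^(−2.214) = 0.1092.
C_R = 0.587×3.95/(0.777−0.587) × (0.1877−0.1092) = 12.20×0.07848 = 0.9577 mol/L.
Y_R = C_R/C_{A0} = 0.9577/3.95 = 0.242.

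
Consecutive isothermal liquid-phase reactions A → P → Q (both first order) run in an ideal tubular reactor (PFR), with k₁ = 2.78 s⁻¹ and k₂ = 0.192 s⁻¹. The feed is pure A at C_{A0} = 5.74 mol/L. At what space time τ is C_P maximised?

The intermediate peaks when r₁ = r₂, i.e. k₁e^(−k₁τ) = k₂e^(−k₂τ), giving τ_opt = ln(k₂/k₁)/(k₂−k₁).
= ln(0.192/2.78)/(0.192−2.78) = ln(0.06906)/-2.588 = -2.673/-2.588 = 1.03 s.

1.03 s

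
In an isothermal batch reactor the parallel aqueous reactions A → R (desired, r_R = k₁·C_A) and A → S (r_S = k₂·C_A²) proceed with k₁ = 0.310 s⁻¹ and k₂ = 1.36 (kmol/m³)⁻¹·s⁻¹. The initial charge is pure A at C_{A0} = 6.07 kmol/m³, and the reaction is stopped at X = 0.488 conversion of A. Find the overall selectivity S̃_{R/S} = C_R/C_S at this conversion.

C_A = C_{A0}(1−X) = 3.108 kmol/m³.
Along a PFR/batch, dC_R/dC_A = −r_R/(r_R+r_S) = −k₁/(k₁+k₂·C_A).
Integrating from C_{A0} to C_A: C_R = (0.310/1.36)·ln[(0.310+1.36·6.07)/(0.310+1.36·3.11)] = 0.2279·ln(8.565/4.537) = 0.1449 kmol/m³.
C_S = (C_{A0}−C_A)−C_R = 2.817 kmol/m³; S̃_{R/S} = 0.1449/2.817 = 0.0514.

0.0514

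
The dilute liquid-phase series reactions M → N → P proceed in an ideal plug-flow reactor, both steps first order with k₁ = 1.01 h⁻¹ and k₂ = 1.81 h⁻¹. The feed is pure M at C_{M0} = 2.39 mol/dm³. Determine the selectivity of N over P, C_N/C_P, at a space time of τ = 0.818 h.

0.894

Solving the coupled first-order balances gives C_N(τ) = [k₁/(k₂−k₁)]·C_{M0}·(e^(−k₁τ) − e^(−k₂τ)).
e^(−k₁τ) = e^(−1.01×0.818) = e^(−0.8262) = 0.4377; e^(−k₂τ) = e^(−1.481) = 0.2275.
C_N = 1.01×2.39/(1.81−1.01) × (0.4377−0.2275) = 3.017×0.2102 = 0.6343 mol/dm³.
C_M = C_{M0}e^(−k₁τ) = 1.046 mol/dm³, so C_P = C_{M0}−C_M−C_N = 0.7096 mol/dm³; C_N/C_P = 0.894.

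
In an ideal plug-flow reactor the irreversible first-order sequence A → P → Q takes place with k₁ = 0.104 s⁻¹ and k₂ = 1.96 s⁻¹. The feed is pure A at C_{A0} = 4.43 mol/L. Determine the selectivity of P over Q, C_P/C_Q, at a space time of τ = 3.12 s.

For first-order series with pure A initially, C_P(τ) = k₁C_{A0}/(k₂−k₁)·(e^(−k₁τ) − e^(−k₂τ)).
e^(−k₁τ) = e^(−0.104×3.12) = e^(−0.3245) = 0.7229; e^(−k₂τ) = e^(−6.115) = 0.002209.
C_P = 0.104×4.43/(1.96−0.104) × (0.7229−0.002209) = 0.2482×0.7207 = 0.1789 mol/L.
C_A = C_{A0}e^(−k₁τ) = 3.202 mol/L, so C_Q = C_{A0}−C_A−C_P = 1.049 mol/L; C_P/C_Q = 0.171.

0.171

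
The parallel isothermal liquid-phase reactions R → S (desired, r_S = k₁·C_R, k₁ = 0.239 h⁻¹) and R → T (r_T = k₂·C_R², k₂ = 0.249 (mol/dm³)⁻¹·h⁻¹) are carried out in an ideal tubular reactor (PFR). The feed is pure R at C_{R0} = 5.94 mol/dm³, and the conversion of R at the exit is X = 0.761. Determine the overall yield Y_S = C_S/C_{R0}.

C_R = C_{R0}(1−X) = 1.420 mol/dm³.
Along a PFR/batch, dC_S/dC_R = −r_S/(r_S+r_T) = −k₁/(k₁+k₂·C_R).
Integrating from C_{R0} to C_R: C_S = (0.239/0.249)·ln[(0.239+0.249·5.94)/(0.239+0.249·1.42)] = 0.9598·ln(1.718/0.5925) = 1.022 mol/dm³.
Y_S = C_S/C_{R0} = 1.022/5.94 = 0.172.

0.172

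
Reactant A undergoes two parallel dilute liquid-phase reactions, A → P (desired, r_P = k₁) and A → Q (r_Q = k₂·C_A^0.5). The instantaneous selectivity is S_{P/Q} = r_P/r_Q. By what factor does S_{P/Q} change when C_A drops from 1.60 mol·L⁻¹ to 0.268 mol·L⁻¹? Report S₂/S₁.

S_{P/Q} = (k₁/k₂)·C_A^-0.5, so S₂/S₁ = (C_{A,2}/C_{A,1})^-0.5.
= (0.268/1.60)^(-0.5) = (0.1675)^(-0.5) = 2.44.
Selectivity toward P rises as C_A falls — low-concentration operation is favoured.

2.44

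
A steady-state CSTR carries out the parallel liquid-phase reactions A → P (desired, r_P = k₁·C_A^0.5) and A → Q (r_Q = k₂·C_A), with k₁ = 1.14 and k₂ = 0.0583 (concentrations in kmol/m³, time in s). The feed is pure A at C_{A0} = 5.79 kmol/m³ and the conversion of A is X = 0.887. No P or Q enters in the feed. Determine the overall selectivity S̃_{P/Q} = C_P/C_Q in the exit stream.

24.2

Exit C_A = C_{A0}(1−X) = 5.79×0.113 = 0.6543 kmol/m³.
Rates in a CSTR are evaluated at the outlet concentration: r_P = 1.14×0.6543^0.5 = 0.9221, r_Q = 0.0583×0.6543 = 0.03814.
Overall selectivity = C_P/C_Q = r_Pτ/(r_Qτ) = r_P/r_Q = 24.2.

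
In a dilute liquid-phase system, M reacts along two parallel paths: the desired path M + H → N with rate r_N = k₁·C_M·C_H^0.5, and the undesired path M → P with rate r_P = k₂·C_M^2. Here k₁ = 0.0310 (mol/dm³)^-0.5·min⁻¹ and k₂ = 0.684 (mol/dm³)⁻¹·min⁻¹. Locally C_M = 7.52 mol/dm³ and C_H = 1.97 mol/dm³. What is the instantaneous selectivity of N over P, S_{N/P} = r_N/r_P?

S_{N/P} = r_N/r_P = (k₁·C_M·C_H^0.5)/(k₂·C_M^2) = (k₁/k₂)·C_M⁻¹·C_H^0.5.
= (0.0310×7.520×1.970^0.5) / (0.684×7.520^2) = 0.3272/38.68 = 0.00846.

0.00846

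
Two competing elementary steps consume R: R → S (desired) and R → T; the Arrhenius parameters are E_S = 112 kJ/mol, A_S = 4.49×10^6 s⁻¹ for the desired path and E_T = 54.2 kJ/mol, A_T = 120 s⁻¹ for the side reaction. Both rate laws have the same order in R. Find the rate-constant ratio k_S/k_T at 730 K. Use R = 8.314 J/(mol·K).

2.74

k_S/k_T = (A_S/A_T)·exp[−(E_S−E_T)/(RT)] = (A_S/A_T)·exp[(E_T−E_S)/(RT)].
(E_T−E_S)/(RT) = (54.2−112)×10³/(8.314×730) = -57800/6069 = -9.523.
k_S/k_T = (4.49×10^6/120)·exp(-9.523) = 37417 × 7.312×10^-5 = 2.74.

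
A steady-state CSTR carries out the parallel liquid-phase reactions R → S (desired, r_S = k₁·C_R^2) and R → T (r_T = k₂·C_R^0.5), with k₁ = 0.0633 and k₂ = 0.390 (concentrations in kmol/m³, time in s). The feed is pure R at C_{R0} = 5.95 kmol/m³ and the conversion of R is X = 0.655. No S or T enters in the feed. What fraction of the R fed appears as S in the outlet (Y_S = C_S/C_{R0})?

Exit C_R = C_{R0}(1−X) = 5.95×0.345 = 2.053 kmol/m³.
In a CSTR the entire volume is at exit conditions, so r_S = 0.0633×2.053^2 = 0.2667 and r_T = 0.390×2.053^0.5 = 0.5588.
Fraction of consumed R going to S: r_S/(r_S+r_T) = 0.3231.
C_S = 0.3231·C_{R0}·X = 0.3231×5.95×0.655 = 1.26 kmol/m³; Y_S = C_S/C_{R0} = 0.212.

0.212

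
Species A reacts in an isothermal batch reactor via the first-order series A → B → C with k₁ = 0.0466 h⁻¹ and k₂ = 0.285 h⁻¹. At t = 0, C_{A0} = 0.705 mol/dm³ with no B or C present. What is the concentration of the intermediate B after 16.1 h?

Solving the coupled first-order balances gives C_B(t) = [k₁/(k₂−k₁)]·C_{A0}·(e^(−k₁t) − e^(−k₂t)).
e^(−k₁t) = e^(−0.0466×16.1) = e^(−0.7503) = 0.4722; e^(−k₂t) = e^(−4.588) = 0.01017.
C_B = 0.0466×0.705/(0.285−0.0466) × (0.4722−0.01017) = 0.1378×0.4621 = 0.06368 mol/dm³.

0.0637 mol/dm³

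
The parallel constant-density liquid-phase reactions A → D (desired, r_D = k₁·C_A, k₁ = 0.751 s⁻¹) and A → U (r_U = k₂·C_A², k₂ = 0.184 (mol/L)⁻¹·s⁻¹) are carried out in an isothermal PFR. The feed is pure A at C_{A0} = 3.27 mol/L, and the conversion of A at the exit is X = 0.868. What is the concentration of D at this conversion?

C_A = C_{A0}(1−X) = 0.4316 mol/L.
Along a PFR/batch, dC_D/dC_A = −r_D/(r_D+r_U) = −k₁/(k₁+k₂·C_A).
Integrating from C_{A0} to C_A: C_D = (0.751/0.184)·ln[(0.751+0.184·3.27)/(0.751+0.184·0.432)] = 4.082·ln(1.353/0.8304) = 1.991 mol/L.

1.99 mol/L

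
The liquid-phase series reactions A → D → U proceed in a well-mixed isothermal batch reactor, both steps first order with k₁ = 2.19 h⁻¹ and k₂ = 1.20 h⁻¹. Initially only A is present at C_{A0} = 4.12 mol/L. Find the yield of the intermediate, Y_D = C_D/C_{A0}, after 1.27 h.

0.345

Solving the coupled first-order balances gives C_D(t) = [k₁/(k₂−k₁)]·C_{A0}·(e^(−k₁t) − e^(−k₂t)).
e^(−k₁t) = e^(−2.19×1.27) = e^(−2.781) = 0.06196; e^(−k₂t) = e^(−1.524) = 0.2178.
C_D = 2.19×4.12/(1.20−2.19) × (0.06196−0.2178) = (-9.114)×(-0.1559) = 1.421 mol/L.
Y_D = C_D/C_{A0} = 1.421/4.12 = 0.345.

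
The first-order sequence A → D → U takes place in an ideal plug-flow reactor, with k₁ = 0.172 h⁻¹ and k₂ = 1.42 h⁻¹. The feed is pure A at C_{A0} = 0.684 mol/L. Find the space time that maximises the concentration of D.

Setting dC_D/dτ = 0 gives τ_opt = ln(k₂/k₁)/(k₂−k₁).
= ln(1.42/0.172)/(1.42−0.172) = ln(8.256)/1.248 = 2.111/1.248 = 1.69 h.

1.69 h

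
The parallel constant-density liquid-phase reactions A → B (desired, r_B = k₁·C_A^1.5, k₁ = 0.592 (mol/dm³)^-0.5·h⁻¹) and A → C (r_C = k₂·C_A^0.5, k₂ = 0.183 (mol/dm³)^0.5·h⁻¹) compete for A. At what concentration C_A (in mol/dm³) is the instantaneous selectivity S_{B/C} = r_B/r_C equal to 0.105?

0.0325 mol/dm³

S_{B/C} = (k₁/k₂)·C_A ⇒ C_A = S·k₂/k₁.
= 0.105×0.183/0.592 = 0.0325 mol/dm³.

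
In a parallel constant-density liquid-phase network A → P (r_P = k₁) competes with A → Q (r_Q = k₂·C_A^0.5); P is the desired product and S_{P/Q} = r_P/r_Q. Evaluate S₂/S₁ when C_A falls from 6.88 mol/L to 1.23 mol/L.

2.37

S_{P/Q} = (k₁/k₂)·C_A^-0.5, so S₂/S₁ = (C_{A,2}/C_{A,1})^-0.5.
= (1.23/6.88)^(-0.5) = (0.1788)^(-0.5) = 2.37.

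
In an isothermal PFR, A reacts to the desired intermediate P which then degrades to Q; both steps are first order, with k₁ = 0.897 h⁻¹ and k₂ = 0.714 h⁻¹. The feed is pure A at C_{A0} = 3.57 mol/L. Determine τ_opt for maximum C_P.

Setting dC_P/dτ = 0 gives τ_opt = ln(k₂/k₁)/(k₂−k₁).
= ln(0.714/0.897)/(0.714−0.897) = ln(0.7960)/-0.1830 = -0.2282/-0.1830 = 1.25 h.

1.25 h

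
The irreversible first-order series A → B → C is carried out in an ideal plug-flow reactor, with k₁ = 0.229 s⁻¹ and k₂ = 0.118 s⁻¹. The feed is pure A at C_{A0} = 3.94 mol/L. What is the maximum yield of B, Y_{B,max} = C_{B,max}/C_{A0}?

For a first-order series the maximum intermediate yield is C_{B,max}/C_{A0} = (k₁/k₂)^[k₂/(k₂−k₁)].
= (0.229/0.118)^(0.118/(0.118−0.229)) = (1.941)^(-1.063) = 0.4942.

0.494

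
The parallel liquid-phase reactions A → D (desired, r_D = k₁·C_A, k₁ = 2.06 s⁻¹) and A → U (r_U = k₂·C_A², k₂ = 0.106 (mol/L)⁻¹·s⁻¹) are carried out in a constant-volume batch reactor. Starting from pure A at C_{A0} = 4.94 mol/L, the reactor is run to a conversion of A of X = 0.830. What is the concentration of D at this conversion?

C_A = C_{A0}(1−X) = 0.8398 mol/L.
Along a PFR/batch, dC_D/dC_A = −r_D/(r_D+r_U) = −k₁/(k₁+k₂·C_A).
Integrating from C_{A0} to C_A: C_D = (2.06/0.106)·ln[(2.06+0.106·4.94)/(2.06+0.106·0.840)] = 19.43·ln(2.584/2.149) = 3.580 mol/L.

3.58 mol/L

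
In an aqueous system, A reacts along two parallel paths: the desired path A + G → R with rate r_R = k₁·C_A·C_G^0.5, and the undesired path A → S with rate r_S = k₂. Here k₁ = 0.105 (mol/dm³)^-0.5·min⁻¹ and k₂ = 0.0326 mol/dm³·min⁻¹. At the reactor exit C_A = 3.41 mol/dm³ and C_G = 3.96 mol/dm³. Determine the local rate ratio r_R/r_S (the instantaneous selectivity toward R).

S_{R/S} = r_R/r_S = (k₁·C_A·C_G^0.5)/(k₂) = (k₁/k₂)·C_A·C_G^0.5.
= (0.105×3.410×3.960^0.5) / (0.0326) = 0.7125/0.03260 = 21.9.
Since the desired path is higher order in A, keeping C_A high (PFR or concentrated feed) favours R.

21.9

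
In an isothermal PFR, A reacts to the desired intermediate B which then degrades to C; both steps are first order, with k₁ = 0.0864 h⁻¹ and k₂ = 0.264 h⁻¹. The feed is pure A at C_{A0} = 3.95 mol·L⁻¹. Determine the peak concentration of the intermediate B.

For a first-order series the maximum intermediate yield is C_{B,max}/C_{A0} = (k₁/k₂)^[k₂/(k₂−k₁)].
= (0.0864/0.264)^(0.264/(0.264−0.0864)) = (0.3273)^(1.486) = 0.1901.
C_{B,max} = 0.1901×3.95 = 0.751 mol·L⁻¹.

0.751 mol·L⁻¹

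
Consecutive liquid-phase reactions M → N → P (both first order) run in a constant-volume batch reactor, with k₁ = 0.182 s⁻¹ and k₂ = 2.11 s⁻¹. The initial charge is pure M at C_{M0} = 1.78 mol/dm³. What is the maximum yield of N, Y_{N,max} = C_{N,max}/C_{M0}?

At the optimum, C_{N,max}/C_{M0} = (k₁/k₂)^[k₂/(k₂−k₁)].
= (0.182/2.11)^(2.11/(2.11−0.182)) = (0.08626)^(1.094) = 0.06844.

0.0684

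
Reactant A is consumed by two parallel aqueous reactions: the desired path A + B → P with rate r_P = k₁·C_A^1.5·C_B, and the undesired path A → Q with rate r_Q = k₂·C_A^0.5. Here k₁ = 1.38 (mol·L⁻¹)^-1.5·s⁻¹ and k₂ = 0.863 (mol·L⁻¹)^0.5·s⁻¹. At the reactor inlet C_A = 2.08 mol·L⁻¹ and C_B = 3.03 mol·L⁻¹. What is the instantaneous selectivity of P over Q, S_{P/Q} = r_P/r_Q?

10.1

S_{P/Q} = r_P/r_Q = (k₁·C_A^1.5·C_B)/(k₂·C_A^0.5) = (k₁/k₂)·C_A·C_B.
= (1.38×2.080^1.5×3.030) / (0.863×2.080^0.5) = 12.54/1.245 = 10.1.
Since the desired path is higher order in A, keeping C_A high (PFR or concentrated feed) favours P.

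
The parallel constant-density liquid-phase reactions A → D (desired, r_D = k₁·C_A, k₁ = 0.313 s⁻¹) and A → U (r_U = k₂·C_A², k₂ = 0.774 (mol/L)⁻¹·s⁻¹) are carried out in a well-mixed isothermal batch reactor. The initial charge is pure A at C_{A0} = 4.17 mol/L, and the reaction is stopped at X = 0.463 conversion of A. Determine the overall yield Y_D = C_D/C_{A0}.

0.0532

C_A = C_{A0}(1−X) = 2.239 mol/L.
Along a PFR/batch, dC_D/dC_A = −r_D/(r_D+r_U) = −k₁/(k₁+k₂·C_A).
Integrating from C_{A0} to C_A: C_D = (0.313/0.774)·ln[(0.313+0.774·4.17)/(0.313+0.774·2.24)] = 0.4044·ln(3.541/2.046) = 0.2217 mol/L.
Y_D = C_D/C_{A0} = 0.2217/4.17 = 0.0532.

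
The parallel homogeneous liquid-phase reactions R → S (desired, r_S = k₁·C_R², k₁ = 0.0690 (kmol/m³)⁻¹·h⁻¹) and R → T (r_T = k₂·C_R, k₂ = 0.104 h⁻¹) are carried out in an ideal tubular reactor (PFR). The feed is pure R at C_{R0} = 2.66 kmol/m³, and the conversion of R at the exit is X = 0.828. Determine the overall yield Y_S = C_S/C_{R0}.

0.402

C_R = C_{R0}(1−X) = 0.4575 kmol/m³.
Along a PFR/batch, dC_T/dC_R = −r_T/(r_S+r_T) = −k₂/(k₂+k₁·C_R).
Integrating from C_{R0} to C_R: C_T = (0.104/0.0690)·ln[(0.104+0.0690·2.66)/(0.104+0.0690·0.458)] = 1.507·ln(0.2875/0.1356) = 1.133 kmol/m³.
Then C_S = (C_{R0}−C_R) − C_T = 2.202 − 1.133 = 1.069 kmol/m³.
Y_S = C_S/C_{R0} = 1.069/2.66 = 0.402.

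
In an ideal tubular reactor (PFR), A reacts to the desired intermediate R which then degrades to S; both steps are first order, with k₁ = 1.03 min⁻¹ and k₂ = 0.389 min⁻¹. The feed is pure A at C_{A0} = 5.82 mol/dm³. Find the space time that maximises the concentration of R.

For first-order series the maximum of C_R occurs at τ_opt = ln(k₂/k₁)/(k₂−k₁).
= ln(0.389/1.03)/(0.389−1.03) = ln(0.3777)/-0.6410 = -0.9737/-0.6410 = 1.52 min.

1.52 min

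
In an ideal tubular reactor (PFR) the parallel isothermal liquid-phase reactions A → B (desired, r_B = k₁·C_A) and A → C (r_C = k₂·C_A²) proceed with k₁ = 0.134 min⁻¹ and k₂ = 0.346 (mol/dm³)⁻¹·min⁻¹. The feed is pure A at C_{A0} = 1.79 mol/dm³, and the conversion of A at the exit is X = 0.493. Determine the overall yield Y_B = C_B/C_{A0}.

0.112

C_A = C_{A0}(1−X) = 0.9075 mol/dm³.
Along a PFR/batch, dC_B/dC_A = −r_B/(r_B+r_C) = −k₁/(k₁+k₂·C_A).
Integrating from C_{A0} to C_A: C_B = (0.134/0.346)·ln[(0.134+0.346·1.79)/(0.134+0.346·0.908)] = 0.3873·ln(0.7533/0.4480) = 0.2013 mol/dm³.
Y_B = C_B/C_{A0} = 0.2013/1.79 = 0.112.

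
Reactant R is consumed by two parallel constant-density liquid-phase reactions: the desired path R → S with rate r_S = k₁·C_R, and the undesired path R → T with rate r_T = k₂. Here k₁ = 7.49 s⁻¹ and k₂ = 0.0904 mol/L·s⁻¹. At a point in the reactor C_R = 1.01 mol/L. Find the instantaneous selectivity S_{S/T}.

83.7

S_{S/T} = r_S/r_T = (k₁·C_R)/(k₂) = (k₁/k₂)·C_R.
= (7.49×1.010) / (0.0904) = 7.565/0.09040 = 83.7.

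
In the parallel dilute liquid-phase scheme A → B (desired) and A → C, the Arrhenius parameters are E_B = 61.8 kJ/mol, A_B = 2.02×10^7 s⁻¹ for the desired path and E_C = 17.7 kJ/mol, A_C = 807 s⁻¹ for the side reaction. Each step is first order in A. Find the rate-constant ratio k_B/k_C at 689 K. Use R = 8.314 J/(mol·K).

11.4

With equal orders, S_{B/C} = k_B/k_C = (A_B/A_C)·exp[(E_C−E_B)/(RT)].
(E_C−E_B)/(RT) = (17.7−61.8)×10³/(8.314×689) = -44100/5728 = -7.699.
k_B/k_C = (2.02×10^7/807)·exp(-7.699) = 25031 × 4.535×10^-4 = 11.4.
Since E_B > E_C, raising the temperature improves selectivity toward B.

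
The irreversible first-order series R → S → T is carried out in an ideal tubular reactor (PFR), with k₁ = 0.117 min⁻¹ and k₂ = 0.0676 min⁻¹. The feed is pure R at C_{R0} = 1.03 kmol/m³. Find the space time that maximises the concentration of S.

11.1 min

Setting dC_S/dτ = 0 gives τ_opt = ln(k₂/k₁)/(k₂−k₁).
= ln(0.0676/0.117)/(0.0676−0.117) = ln(0.5778)/-0.04940 = -0.5486/-0.04940 = 11.1 min.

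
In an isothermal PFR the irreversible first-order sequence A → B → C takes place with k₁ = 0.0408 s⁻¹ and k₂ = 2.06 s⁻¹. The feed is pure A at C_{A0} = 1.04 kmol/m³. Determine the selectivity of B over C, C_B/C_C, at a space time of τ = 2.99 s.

For first-order series with pure A initially, C_B(τ) = k₁C_{A0}/(k₂−k₁)·(e^(−k₁τ) − e^(−k₂τ)).
e^(−k₁τ) = e^(−0.0408×2.99) = e^(−0.1220) = 0.8852; e^(−k₂τ) = e^(−6.159) = 0.002114.
C_B = 0.0408×1.04/(2.06−0.0408) × (0.8852−0.002114) = 0.02101×0.8830 = 0.01856 kmol/m³.
C_A = C_{A0}e^(−k₁τ) = 0.9206 kmol/m³, so C_C = C_{A0}−C_A−C_B = 0.1009 kmol/m³; C_B/C_C = 0.184.

0.184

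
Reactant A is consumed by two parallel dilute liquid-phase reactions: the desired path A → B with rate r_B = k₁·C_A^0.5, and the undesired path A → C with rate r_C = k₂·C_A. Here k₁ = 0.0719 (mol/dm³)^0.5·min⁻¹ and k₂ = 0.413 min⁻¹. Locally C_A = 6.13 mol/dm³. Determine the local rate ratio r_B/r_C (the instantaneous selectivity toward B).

S_{B/C} = r_B/r_C = (k₁·C_A^0.5)/(k₂·C_A) = (k₁/k₂)·C_A^-0.5.
= (0.0719×6.130^0.5) / (0.413×6.130) = 0.1780/2.532 = 0.0703.

0.0703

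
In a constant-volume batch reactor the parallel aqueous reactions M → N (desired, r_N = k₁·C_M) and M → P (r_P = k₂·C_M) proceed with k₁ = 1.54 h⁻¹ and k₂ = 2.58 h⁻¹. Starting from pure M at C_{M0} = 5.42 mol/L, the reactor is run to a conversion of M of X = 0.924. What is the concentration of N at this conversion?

1.87 mol/L

C_M = C_{M0}(1−X) = 0.4119 mol/L.
Both paths are first order in M, so the instantaneous fraction to N is constant: dC_N/d(−C_M) = k₁/(k₁+k₂) = 0.3738.
C_N = 0.3738·(C_{M0}−C_M) = 0.3738×5.008 = 1.87 mol/L.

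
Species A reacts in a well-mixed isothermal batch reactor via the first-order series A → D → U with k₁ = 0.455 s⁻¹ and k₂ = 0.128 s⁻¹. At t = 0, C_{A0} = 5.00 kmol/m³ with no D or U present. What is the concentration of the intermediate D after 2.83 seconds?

2.92 kmol/m³

The intermediate concentration in a first-order A→B→C sequence is C_D = k₁C_{A0}(e^(−k₁t) − e^(−k₂t))/(k₂−k₁).
e^(−k₁t) = e^(−0.455×2.83) = e^(−1.288) = 0.2759; e^(−k₂t) = e^(−0.3622) = 0.6961.
C_D = 0.455×5.00/(0.128−0.455) × (0.2759−0.6961) = (-6.957)×(-0.4202) = 2.923 kmol/m³.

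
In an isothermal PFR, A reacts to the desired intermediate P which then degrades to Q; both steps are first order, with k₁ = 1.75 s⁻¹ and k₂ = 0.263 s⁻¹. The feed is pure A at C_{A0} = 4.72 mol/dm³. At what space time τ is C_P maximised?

1.27 s

Setting dC_P/dτ = 0 gives τ_opt = ln(k₂/k₁)/(k₂−k₁).
= ln(0.263/1.75)/(0.263−1.75) = ln(0.1503)/-1.487 = -1.895/-1.487 = 1.27 s.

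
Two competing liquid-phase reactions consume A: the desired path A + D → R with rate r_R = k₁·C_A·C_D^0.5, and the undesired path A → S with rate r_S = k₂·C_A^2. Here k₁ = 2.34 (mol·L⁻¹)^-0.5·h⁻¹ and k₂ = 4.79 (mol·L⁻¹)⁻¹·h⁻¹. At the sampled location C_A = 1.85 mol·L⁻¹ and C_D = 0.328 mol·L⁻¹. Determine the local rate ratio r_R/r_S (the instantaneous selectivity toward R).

S_{R/S} = r_R/r_S = (k₁·C_A·C_D^0.5)/(k₂·C_A^2) = (k₁/k₂)·C_A⁻¹·C_D^0.5.
= (2.34×1.850×0.3280^0.5) / (4.79×1.850^2) = 2.479/16.39 = 0.151.
The undesired path is higher order in A, so low C_A (CSTR or dilute feed) favours R.

0.151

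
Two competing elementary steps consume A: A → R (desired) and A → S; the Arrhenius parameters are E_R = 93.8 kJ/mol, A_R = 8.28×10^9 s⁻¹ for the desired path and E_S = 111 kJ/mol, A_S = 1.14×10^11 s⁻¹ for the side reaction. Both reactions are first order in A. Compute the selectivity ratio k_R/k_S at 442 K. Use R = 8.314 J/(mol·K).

With equal orders, S_{R/S} = k_R/k_S = (A_R/A_S)·exp[(E_S−E_R)/(RT)].
(E_S−E_R)/(RT) = (111−93.8)×10³/(8.314×442) = 17200/3675 = 4.681.
k_R/k_S = (8.28×10^9/1.14×10^11)·exp(4.681) = 0.07263 × 107.8 = 7.83.
Since E_R < E_S, lowering the temperature improves selectivity toward R.

7.83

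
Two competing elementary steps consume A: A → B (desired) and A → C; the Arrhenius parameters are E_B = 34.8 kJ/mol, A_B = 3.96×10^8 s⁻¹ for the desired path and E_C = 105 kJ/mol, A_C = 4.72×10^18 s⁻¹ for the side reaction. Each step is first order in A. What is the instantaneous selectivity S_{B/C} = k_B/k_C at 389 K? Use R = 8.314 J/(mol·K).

k_B/k_C = (A_B/A_C)·exp[−(E_B−E_C)/(RT)] = (A_B/A_C)·exp[(E_C−E_B)/(RT)].
(E_C−E_B)/(RT) = (105−34.8)×10³/(8.314×389) = 70200/3234 = 21.71.
k_B/k_C = (3.96×10^8/4.72×10^18)·exp(21.71) = 8.390×10^-11 × 2.671×10^9 = 0.224.
Since E_B < E_C, lowering the temperature improves selectivity toward B.

0.224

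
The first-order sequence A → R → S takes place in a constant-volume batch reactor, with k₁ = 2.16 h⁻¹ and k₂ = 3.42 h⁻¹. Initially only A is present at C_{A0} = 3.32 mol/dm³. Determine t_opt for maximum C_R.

The intermediate peaks when r₁ = r₂, i.e. k₁e^(−k₁t) = k₂e^(−k₂t), giving t_opt = ln(k₂/k₁)/(k₂−k₁).
= ln(3.42/2.16)/(3.42−2.16) = ln(1.583)/1.260 = 0.4595/1.260 = 0.365 h.

0.365 h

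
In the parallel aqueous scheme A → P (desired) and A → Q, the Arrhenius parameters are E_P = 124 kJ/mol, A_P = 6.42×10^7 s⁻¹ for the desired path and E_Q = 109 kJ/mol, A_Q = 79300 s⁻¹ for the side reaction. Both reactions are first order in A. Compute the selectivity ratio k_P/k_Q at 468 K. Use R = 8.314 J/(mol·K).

Since both paths have the same order in A, the concentration cancels and S_{P/Q} = k_P/k_Q = (A_P/A_Q)·exp[(E_Q−E_P)/(RT)].
(E_Q−E_P)/(RT) = (109−124)×10³/(8.314×468) = -15000/3891 = -3.855.
k_P/k_Q = (6.42×10^7/79300)·exp(-3.855) = 809.6 × 0.02117 = 17.1.
Since E_P > E_Q, raising the temperature improves selectivity toward P.

17.1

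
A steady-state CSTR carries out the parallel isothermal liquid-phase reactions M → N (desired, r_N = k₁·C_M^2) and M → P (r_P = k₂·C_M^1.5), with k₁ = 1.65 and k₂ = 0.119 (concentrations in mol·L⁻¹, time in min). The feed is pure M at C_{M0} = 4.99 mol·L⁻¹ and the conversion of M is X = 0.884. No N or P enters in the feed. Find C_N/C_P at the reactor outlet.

Exit C_M = C_{M0}(1−X) = 4.99×0.116 = 0.5788 mol·L⁻¹.
In a CSTR the entire volume is at exit conditions, so r_N = 1.65×0.5788^2 = 0.5528 and r_P = 0.119×0.5788^1.5 = 0.05241.
Overall selectivity = C_N/C_P = r_Nτ/(r_Pτ) = r_N/r_P = 10.5.

10.5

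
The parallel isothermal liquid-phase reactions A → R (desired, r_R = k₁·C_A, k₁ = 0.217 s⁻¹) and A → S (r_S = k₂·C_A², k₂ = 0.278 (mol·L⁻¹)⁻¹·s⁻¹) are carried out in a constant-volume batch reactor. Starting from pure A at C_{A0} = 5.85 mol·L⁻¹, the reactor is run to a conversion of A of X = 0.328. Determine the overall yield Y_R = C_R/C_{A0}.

0.0456

C_A = C_{A0}(1−X) = 3.931 mol·L⁻¹.
Along a PFR/batch, dC_R/dC_A = −r_R/(r_R+r_S) = −k₁/(k₁+k₂·C_A).
Integrating from C_{A0} to C_A: C_R = (0.217/0.278)·ln[(0.217+0.278·5.85)/(0.217+0.278·3.93)] = 0.7806·ln(1.843/1.310) = 0.2667 mol·L⁻¹.
Y_R = C_R/C_{A0} = 0.2667/5.85 = 0.0456.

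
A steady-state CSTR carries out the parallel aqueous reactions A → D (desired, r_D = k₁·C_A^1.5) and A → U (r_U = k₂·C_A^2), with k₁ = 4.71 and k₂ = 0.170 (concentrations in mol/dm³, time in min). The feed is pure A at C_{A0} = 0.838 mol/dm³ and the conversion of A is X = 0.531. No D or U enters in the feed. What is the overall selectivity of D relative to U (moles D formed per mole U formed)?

44.2

Exit C_A = C_{A0}(1−X) = 0.838×0.469 = 0.3930 mol/dm³.
Rates in a CSTR are evaluated at the outlet concentration: r_D = 4.71×0.3930^1.5 = 1.161, r_U = 0.170×0.3930^2 = 0.02626.
Overall selectivity = C_D/C_U = r_Dτ/(r_Uτ) = r_D/r_U = 44.2.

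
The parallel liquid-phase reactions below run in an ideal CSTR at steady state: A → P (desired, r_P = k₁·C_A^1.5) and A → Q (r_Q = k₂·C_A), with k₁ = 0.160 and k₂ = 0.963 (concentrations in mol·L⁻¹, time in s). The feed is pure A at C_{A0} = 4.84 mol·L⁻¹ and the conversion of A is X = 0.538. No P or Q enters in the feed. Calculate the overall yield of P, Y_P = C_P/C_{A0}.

0.107

Exit C_A = C_{A0}(1−X) = 4.84×0.462 = 2.236 mol·L⁻¹.
A CSTR operates uniformly at the exit composition, giving r_P = 0.5350 and r_Q = 2.153 (each k·C_A^n at C_A = 2.236).
Fraction of consumed A going to P: r_P/(r_P+r_Q) = 0.1990.
C_P = 0.1990·C_{A0}·X = 0.1990×4.84×0.538 = 0.518 mol·L⁻¹; Y_P = C_P/C_{A0} = 0.107.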